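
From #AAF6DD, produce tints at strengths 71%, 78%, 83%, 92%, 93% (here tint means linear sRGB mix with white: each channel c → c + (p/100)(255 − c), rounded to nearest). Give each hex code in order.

#E6FCF5, #ECFDF8, #F1FDF9, #F8FEFC, #F9FEFD

#AAF6DD is rgb(170, 246, 221).
71%: (170 + 60.35 = 230.35→230, 246 + 6.39 = 252.39→252, 221 + 24.14 = 245.14→245) → #E6FCF5
78%: (170 + 66.3 = 236.3→236, 246 + 7.02 = 253.02→253, 221 + 26.52 = 247.52→248) → #ECFDF8
83%: (170 + 70.55 = 240.55→241, 246 + 7.47 = 253.47→253, 221 + 28.22 = 249.22→249) → #F1FDF9
92%: (170 + 78.2 = 248.2→248, 246 + 8.28 = 254.28→254, 221 + 31.28 = 252.28→252) → #F8FEFC
93%: (170 + 79.05 = 249.05→249, 246 + 8.37 = 254.37→254, 221 + 31.62 = 252.62→253) → #F9FEFD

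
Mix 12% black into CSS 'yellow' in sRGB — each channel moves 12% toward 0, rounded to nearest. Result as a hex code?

CSS yellow is rgb(255, 255, 0).
A 12% shade moves each channel 12% toward 0:
  R: 255 + 0.12×(0−255) = 255 − 30.6 = 224.4 → 224
  G: 255 + 0.12×(0−255) = 255 − 30.6 = 224.4 → 224
  B: 0 + 0 = 0 → 0
rgb(224, 224, 0) = #e0e000.

#e0e000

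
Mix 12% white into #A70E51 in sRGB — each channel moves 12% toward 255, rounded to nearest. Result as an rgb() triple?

rgb(178, 43, 102)

#A70E51 is rgb(167, 14, 81).
A 12% tint moves each channel 12% toward 255:
  R: 167 + 10.56 = 177.56 → 178
  G: 14 + 28.92 = 42.92 → 43
  B: 81 + 20.88 = 101.88 → 102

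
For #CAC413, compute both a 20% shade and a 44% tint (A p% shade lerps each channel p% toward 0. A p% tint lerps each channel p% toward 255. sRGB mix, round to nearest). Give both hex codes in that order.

#A29D0F, #E1DE7B

#CAC413 is rgb(202, 196, 19).
20% shade:
  R: 202 + 0.2×(0−202) = 202 − 40.4 = 161.6 → 162
  G: 196 − 39.2 = 156.8 → 157
  B: 19 − 3.8 = 15.2 → 15
  → #A29D0F
44% tint:
  R: 202 + 23.32 = 225.32 → 225
  G: 196 + 0.44×(255−196) = 196 + 25.96 = 221.96 → 222
  B: 19 + 0.44×(255−19) = 19 + 103.84 = 122.84 → 123
  → #E1DE7B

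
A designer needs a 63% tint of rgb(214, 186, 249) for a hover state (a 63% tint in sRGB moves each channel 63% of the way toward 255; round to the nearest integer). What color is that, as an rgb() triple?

rgb(240, 229, 253)

Per channel, c → c + 0.63(255 − c):
  R: 214 + 25.83 = 239.83 → 240
  G: 186 + 43.47 = 229.47 → 229
  B: 249 + 0.63×(255−249) = 249 + 3.78 = 252.78 → 253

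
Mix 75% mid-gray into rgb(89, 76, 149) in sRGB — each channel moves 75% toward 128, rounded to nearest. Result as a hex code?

#767385

Lerp each channel 75% toward 128:
  R: 89 + 29.25 = 118.25 → 118
  G: 76 + 0.75×(128−76) = 76 + 39 = 115 → 115
  B: 149 + 0.75×(128−149) = 149 − 15.75 = 133.25 → 133
rgb(118, 115, 133) = #767385.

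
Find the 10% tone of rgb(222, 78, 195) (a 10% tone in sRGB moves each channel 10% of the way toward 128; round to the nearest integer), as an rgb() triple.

Lerp each channel 10% toward 128:
  R: 222 + 0.1×(128−222) = 222 − 9.4 = 212.6 → 213
  G: 78 + 5 = 83 → 83
  B: 195 + 0.1×(128−195) = 195 − 6.7 = 188.3 → 188

rgb(213, 83, 188)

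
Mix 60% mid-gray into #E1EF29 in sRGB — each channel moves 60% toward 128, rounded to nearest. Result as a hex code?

#A7AC5D

#E1EF29 is rgb(225, 239, 41).
Per channel, c → c + 0.6(128 − c):
  R: 225 + 0.6×(128−225) = 225 − 58.2 = 166.8 → 167
  G: 239 + 0.6×(128−239) = 239 − 66.6 = 172.4 → 172
  B: 41 + 52.2 = 93.2 → 93
rgb(167, 172, 93) = #A7AC5D.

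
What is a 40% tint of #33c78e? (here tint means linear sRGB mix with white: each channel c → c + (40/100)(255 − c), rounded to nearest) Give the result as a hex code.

#33c78e is rgb(51, 199, 142).
Lerp each channel 40% toward 255:
  R: 51 + 0.4×(255−51) = 51 + 81.6 = 132.6 → 133
  G: 199 + 0.4×(255−199) = 199 + 22.4 = 221.4 → 221
  B: 142 + 0.4×(255−142) = 142 + 45.2 = 187.2 → 187
rgb(133, 221, 187) = #85ddbb.

#85ddbb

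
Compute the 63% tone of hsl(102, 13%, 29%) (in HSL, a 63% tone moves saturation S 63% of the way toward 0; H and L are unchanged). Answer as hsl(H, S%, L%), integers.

hsl(102, 5%, 29%)

S moves 63% from 13 toward 0: 13 − 8.19 = 4.81 → 5.
H and L are unchanged.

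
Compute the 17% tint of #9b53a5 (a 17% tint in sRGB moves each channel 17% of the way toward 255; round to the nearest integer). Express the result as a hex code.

#ac70b4

#9b53a5 is rgb(155, 83, 165).
A 17% tint moves each channel 17% toward 255:
  R: 155 + 0.17×(255−155) = 155 + 17 = 172 → 172
  G: 83 + 0.17×(255−83) = 83 + 29.24 = 112.24 → 112
  B: 165 + 15.3 = 180.3 → 180
rgb(172, 112, 180) = #ac70b4.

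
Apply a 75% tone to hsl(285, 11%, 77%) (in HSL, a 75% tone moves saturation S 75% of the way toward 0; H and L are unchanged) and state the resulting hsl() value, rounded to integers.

S moves 75% from 11 toward 0: 11 − 8.25 = 2.75 → 3.
H and L are unchanged.

hsl(285, 3%, 77%)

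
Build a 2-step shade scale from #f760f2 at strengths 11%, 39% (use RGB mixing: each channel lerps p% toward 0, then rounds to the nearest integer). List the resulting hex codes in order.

#dc55d7, #973b94

#f760f2 is rgb(247, 96, 242).
11%: (247 − 27.17 = 219.83→220, 96 − 10.56 = 85.44→85, 242 − 26.62 = 215.38→215) → #dc55d7
39%: (247 − 96.33 = 150.67→151, 96 − 37.44 = 58.56→59, 242 − 94.38 = 147.62→148) → #973b94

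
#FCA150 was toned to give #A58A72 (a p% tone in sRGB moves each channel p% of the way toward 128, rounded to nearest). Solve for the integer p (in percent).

#FCA150 is rgb(252, 161, 80); #A58A72 is rgb(165, 138, 114).
On the R channel (widest range): 165 ≈ 252 + (p/100)(128 − 252), so p ≈ 100×(165 − 252)/(128 − 252) = -8700/-124 = 70.16.
p = 70 reproduces all three channels after rounding.

70%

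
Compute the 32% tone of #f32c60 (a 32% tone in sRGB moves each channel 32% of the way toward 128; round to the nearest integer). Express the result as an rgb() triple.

rgb(206, 71, 106)

#f32c60 is rgb(243, 44, 96).
A 32% tone moves each channel 32% toward 128:
  R: 243 + 0.32×(128−243) = 243 − 36.8 = 206.2 → 206
  G: 44 + 26.88 = 70.88 → 71
  B: 96 + 0.32×(128−96) = 96 + 10.24 = 106.24 → 106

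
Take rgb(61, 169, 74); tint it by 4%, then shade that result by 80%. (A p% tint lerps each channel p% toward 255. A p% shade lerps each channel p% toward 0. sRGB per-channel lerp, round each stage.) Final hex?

Lerp each channel 4% toward 255:
  R: 61 + 7.76 = 68.76 → 69
  G: 169 + 3.44 = 172.44 → 172
  B: 74 + 0.04×(255−74) = 74 + 7.24 = 81.24 → 81
After the tint: rgb(69, 172, 81) = #45AC51.
Lerp each channel 80% toward 0:
  R: 69 + 0.8×(0−69) = 69 − 55.2 = 13.8 → 14
  G: 172 + 0.8×(0−172) = 172 − 137.6 = 34.4 → 34
  B: 81 + 0.8×(0−81) = 81 − 64.8 = 16.2 → 16
rgb(14, 34, 16) = #0E2210.

#0E2210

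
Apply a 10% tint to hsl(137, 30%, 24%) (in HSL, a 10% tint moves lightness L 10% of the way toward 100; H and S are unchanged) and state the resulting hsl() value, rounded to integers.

L moves 10% from 24 toward 100: 24 + 7.6 = 31.6 → 32.
H and S are unchanged.

hsl(137, 30%, 32%)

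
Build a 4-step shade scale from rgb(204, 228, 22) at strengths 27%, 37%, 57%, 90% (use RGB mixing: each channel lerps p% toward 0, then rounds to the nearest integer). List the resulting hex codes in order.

#95a610, #81900e, #586209, #141702

27%: (204 − 55.08 = 148.92→149, 228 − 61.56 = 166.44→166, 22 − 5.94 = 16.06→16) → #95a610
37%: (204 − 75.48 = 128.52→129, 228 − 84.36 = 143.64→144, 22 − 8.14 = 13.86→14) → #81900e
57%: (204 − 116.28 = 87.72→88, 228 − 129.96 = 98.04→98, 22 − 12.54 = 9.46→9) → #586209
90%: (204 − 183.6 = 20.4→20, 228 − 205.2 = 22.8→23, 22 − 19.8 = 2.2→2) → #141702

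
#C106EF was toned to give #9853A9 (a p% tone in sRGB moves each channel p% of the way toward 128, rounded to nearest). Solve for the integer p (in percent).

#C106EF is rgb(193, 6, 239); #9853A9 is rgb(152, 83, 169).
On the G channel (widest range): 83 ≈ 6 + (p/100)(128 − 6), so p ≈ 100×(83 − 6)/(128 − 6) = 7700/122 = 63.11.
p = 63 reproduces all three channels after rounding.

63%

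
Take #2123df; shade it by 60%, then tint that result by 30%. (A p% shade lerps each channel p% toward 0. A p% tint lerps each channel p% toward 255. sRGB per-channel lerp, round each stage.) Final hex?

#2123df is rgb(33, 35, 223).
Per channel, c → c + 0.6(0 − c):
  R: 33 + 0.6×(0−33) = 33 − 19.8 = 13.2 → 13
  G: 35 − 21 = 14 → 14
  B: 223 − 133.8 = 89.2 → 89
After the shade: rgb(13, 14, 89) = #0d0e59.
Per channel, c → c + 0.3(255 − c):
  R: 13 + 0.3×(255−13) = 13 + 72.6 = 85.6 → 86
  G: 14 + 0.3×(255−14) = 14 + 72.3 = 86.3 → 86
  B: 89 + 49.8 = 138.8 → 139
rgb(86, 86, 139) = #56568b.

#56568b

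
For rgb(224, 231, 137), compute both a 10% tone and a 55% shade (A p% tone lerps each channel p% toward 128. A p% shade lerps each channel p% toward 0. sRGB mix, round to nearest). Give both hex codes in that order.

#d6dd88, #65683e

10% tone:
  R: 224 + 0.1×(128−224) = 224 − 9.6 = 214.4 → 214
  G: 231 + 0.1×(128−231) = 231 − 10.3 = 220.7 → 221
  B: 137 − 0.9 = 136.1 → 136
  → #d6dd88
55% shade:
  R: 224 − 123.2 = 100.8 → 101
  G: 231 − 127.05 = 103.95 → 104
  B: 137 + 0.55×(0−137) = 137 − 75.35 = 61.65 → 62
  → #65683e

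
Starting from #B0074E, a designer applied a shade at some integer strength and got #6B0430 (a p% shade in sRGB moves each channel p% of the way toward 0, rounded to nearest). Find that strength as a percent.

#B0074E is rgb(176, 7, 78); #6B0430 is rgb(107, 4, 48).
On the R channel (widest range): 107 ≈ 176 + (p/100)(0 − 176), so p ≈ 100×(107 − 176)/(0 − 176) = -6900/-176 = 39.20.
p = 39 reproduces all three channels after rounding.

39%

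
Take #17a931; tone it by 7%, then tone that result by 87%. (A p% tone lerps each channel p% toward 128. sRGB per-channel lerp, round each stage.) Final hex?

#17a931 is rgb(23, 169, 49).
A 7% tone moves each channel 7% toward 128:
  R: 23 + 7.35 = 30.35 → 30
  G: 169 + 0.07×(128−169) = 169 − 2.87 = 166.13 → 166
  B: 49 + 5.53 = 54.53 → 55
After the tone: rgb(30, 166, 55) = #1ea637.
Per channel, c → c + 0.87(128 − c):
  R: 30 + 0.87×(128−30) = 30 + 85.26 = 115.26 → 115
  G: 166 − 33.06 = 132.94 → 133
  B: 55 + 0.87×(128−55) = 55 + 63.51 = 118.51 → 119
rgb(115, 133, 119) = #738577.

#738577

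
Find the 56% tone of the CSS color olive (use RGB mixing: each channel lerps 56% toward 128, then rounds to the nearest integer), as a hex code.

CSS olive is rgb(128, 128, 0).
Per channel, c → c + 0.56(128 − c):
  R: 128 + 0 = 128 → 128
  G: 128 + 0 = 128 → 128
  B: 0 + 0.56×(128−0) = 0 + 71.68 = 71.68 → 72
rgb(128, 128, 72) = #808048.

#808048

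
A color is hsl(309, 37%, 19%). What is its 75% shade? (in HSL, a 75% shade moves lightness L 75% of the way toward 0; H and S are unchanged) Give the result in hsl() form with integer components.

L moves 75% from 19 toward 0: 19 − 14.25 = 4.75 → 5.
H and S are unchanged.

hsl(309, 37%, 5%)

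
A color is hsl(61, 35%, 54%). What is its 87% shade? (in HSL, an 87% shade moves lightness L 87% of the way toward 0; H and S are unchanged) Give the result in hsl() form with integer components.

L moves 87% from 54 toward 0: 54 − 46.98 = 7.02 → 7.
H and S are unchanged.

hsl(61, 35%, 7%)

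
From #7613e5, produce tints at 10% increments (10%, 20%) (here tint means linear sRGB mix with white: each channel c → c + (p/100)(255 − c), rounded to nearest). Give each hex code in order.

#842be8, #9142ea

#7613e5 is rgb(118, 19, 229).
10%: (118 + 13.7 = 131.7→132, 19 + 23.6 = 42.6→43, 229 + 2.6 = 231.6→232) → #842be8
20%: (118 + 27.4 = 145.4→145, 19 + 47.2 = 66.2→66, 229 + 5.2 = 234.2→234) → #9142ea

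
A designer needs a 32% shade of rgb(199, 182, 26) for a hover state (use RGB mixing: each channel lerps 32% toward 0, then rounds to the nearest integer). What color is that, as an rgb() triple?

rgb(135, 124, 18)

Lerp each channel 32% toward 0:
  R: 199 + 0.32×(0−199) = 199 − 63.68 = 135.32 → 135
  G: 182 − 58.24 = 123.76 → 124
  B: 26 + 0.32×(0−26) = 26 − 8.32 = 17.68 → 18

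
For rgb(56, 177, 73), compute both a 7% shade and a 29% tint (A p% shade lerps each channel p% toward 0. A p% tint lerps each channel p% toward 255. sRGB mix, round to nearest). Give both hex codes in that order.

7% shade:
  R: 56 + 0.07×(0−56) = 56 − 3.92 = 52.08 → 52
  G: 177 + 0.07×(0−177) = 177 − 12.39 = 164.61 → 165
  B: 73 − 5.11 = 67.89 → 68
  → #34a544
29% tint:
  R: 56 + 0.29×(255−56) = 56 + 57.71 = 113.71 → 114
  G: 177 + 0.29×(255−177) = 177 + 22.62 = 199.62 → 200
  B: 73 + 0.29×(255−73) = 73 + 52.78 = 125.78 → 126
  → #72c87e

#34a544, #72c87e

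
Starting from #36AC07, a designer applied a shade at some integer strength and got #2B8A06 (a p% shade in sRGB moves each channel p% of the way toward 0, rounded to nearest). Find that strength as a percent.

20%

#36AC07 is rgb(54, 172, 7); #2B8A06 is rgb(43, 138, 6).
On the G channel (widest range): 138 ≈ 172 + (p/100)(0 − 172), so p ≈ 100×(138 − 172)/(0 − 172) = -3400/-172 = 19.77.
p = 20 reproduces all three channels after rounding.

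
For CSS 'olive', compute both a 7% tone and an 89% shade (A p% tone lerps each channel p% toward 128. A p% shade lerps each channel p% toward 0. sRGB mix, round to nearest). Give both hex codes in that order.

#808009, #0e0e00

CSS olive is rgb(128, 128, 0).
7% tone:
  R: 128 + 0.07×(128−128) = 128 + 0 = 128 → 128
  G: 128 + 0.07×(128−128) = 128 + 0 = 128 → 128
  B: 0 + 8.96 = 8.96 → 9
  → #808009
89% shade:
  R: 128 − 113.92 = 14.08 → 14
  G: 128 + 0.89×(0−128) = 128 − 113.92 = 14.08 → 14
  B: 0 + 0.89×(0−0) = 0 + 0 = 0 → 0
  → #0e0e00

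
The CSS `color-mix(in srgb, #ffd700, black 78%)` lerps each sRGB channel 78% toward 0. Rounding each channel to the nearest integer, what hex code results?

#382f00

#ffd700 is rgb(255, 215, 0).
A 78% shade moves each channel 78% toward 0:
  R: 255 + 0.78×(0−255) = 255 − 198.9 = 56.1 → 56
  G: 215 − 167.7 = 47.3 → 47
  B: 0 + 0.78×(0−0) = 0 + 0 = 0 → 0
rgb(56, 47, 0) = #382f00.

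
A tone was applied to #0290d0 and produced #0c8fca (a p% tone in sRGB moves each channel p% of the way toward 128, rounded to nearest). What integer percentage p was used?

8%

#0290d0 is rgb(2, 144, 208); #0c8fca is rgb(12, 143, 202).
On the R channel (widest range): 12 ≈ 2 + (p/100)(128 − 2), so p ≈ 100×(12 − 2)/(128 − 2) = 1000/126 = 7.94.
p = 8 reproduces all three channels after rounding.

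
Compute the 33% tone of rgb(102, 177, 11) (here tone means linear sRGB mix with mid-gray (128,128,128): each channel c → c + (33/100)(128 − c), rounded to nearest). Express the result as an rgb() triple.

Per channel, c → c + 0.33(128 − c):
  R: 102 + 0.33×(128−102) = 102 + 8.58 = 110.58 → 111
  G: 177 + 0.33×(128−177) = 177 − 16.17 = 160.83 → 161
  B: 11 + 0.33×(128−11) = 11 + 38.61 = 49.61 → 50

rgb(111, 161, 50)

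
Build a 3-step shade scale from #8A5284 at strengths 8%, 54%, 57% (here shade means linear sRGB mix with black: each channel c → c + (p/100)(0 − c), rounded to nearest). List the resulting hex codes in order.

#7F4B79, #3F263D, #3B2339

#8A5284 is rgb(138, 82, 132).
8%: (138 − 11.04 = 126.96→127, 82 − 6.56 = 75.44→75, 132 − 10.56 = 121.44→121) → #7F4B79
54%: (138 − 74.52 = 63.48→63, 82 − 44.28 = 37.72→38, 132 − 71.28 = 60.72→61) → #3F263D
57%: (138 − 78.66 = 59.34→59, 82 − 46.74 = 35.26→35, 132 − 75.24 = 56.76→57) → #3B2339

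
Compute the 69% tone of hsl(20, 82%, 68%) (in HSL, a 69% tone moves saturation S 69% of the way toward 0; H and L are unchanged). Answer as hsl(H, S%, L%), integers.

S moves 69% from 82 toward 0: 82 − 56.58 = 25.42 → 25.
H and L are unchanged.

hsl(20, 25%, 68%)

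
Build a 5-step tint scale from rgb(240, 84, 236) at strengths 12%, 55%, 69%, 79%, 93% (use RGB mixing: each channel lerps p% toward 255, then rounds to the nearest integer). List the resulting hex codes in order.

#f269ee, #f8b2f6, #facaf9, #fcdbfb, #fef3fe

12%: (240 + 1.8 = 241.8→242, 84 + 20.52 = 104.52→105, 236 + 2.28 = 238.28→238) → #f269ee
55%: (240 + 8.25 = 248.25→248, 84 + 94.05 = 178.05→178, 236 + 10.45 = 246.45→246) → #f8b2f6
69%: (240 + 10.35 = 250.35→250, 84 + 117.99 = 201.99→202, 236 + 13.11 = 249.11→249) → #facaf9
79%: (240 + 11.85 = 251.85→252, 84 + 135.09 = 219.09→219, 236 + 15.01 = 251.01→251) → #fcdbfb
93%: (240 + 13.95 = 253.95→254, 84 + 159.03 = 243.03→243, 236 + 17.67 = 253.67→254) → #fef3fe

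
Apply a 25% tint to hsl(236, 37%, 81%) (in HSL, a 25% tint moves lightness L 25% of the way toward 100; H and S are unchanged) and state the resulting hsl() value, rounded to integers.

hsl(236, 37%, 86%)

L moves 25% from 81 toward 100: 81 + 4.75 = 85.75 → 86.
H and S are unchanged.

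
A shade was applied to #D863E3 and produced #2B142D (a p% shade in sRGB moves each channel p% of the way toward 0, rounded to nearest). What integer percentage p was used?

80%

#D863E3 is rgb(216, 99, 227); #2B142D is rgb(43, 20, 45).
On the B channel (widest range): 45 ≈ 227 + (p/100)(0 − 227), so p ≈ 100×(45 − 227)/(0 − 227) = -18200/-227 = 80.18.
p = 80 reproduces all three channels after rounding.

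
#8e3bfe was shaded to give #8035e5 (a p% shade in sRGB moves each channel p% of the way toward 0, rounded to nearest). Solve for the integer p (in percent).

#8e3bfe is rgb(142, 59, 254); #8035e5 is rgb(128, 53, 229).
On the B channel (widest range): 229 ≈ 254 + (p/100)(0 − 254), so p ≈ 100×(229 − 254)/(0 − 254) = -2500/-254 = 9.84.
p = 10 reproduces all three channels after rounding.

10%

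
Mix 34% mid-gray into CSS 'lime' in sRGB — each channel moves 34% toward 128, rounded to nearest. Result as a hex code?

CSS lime is rgb(0, 255, 0).
A 34% tone moves each channel 34% toward 128:
  R: 0 + 43.52 = 43.52 → 44
  G: 255 + 0.34×(128−255) = 255 − 43.18 = 211.82 → 212
  B: 0 + 0.34×(128−0) = 0 + 43.52 = 43.52 → 44
rgb(44, 212, 44) = #2CD42C.

#2CD42C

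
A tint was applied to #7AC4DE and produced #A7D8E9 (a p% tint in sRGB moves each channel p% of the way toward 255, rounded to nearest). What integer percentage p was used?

#7AC4DE is rgb(122, 196, 222); #A7D8E9 is rgb(167, 216, 233).
On the R channel (widest range): 167 ≈ 122 + (p/100)(255 − 122), so p ≈ 100×(167 − 122)/(255 − 122) = 4500/133 = 33.83.
p = 34 reproduces all three channels after rounding.

34%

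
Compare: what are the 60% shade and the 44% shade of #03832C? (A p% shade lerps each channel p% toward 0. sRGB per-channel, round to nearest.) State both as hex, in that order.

#03832C is rgb(3, 131, 44).
60% shade:
  R: 3 + 0.6×(0−3) = 3 − 1.8 = 1.2 → 1
  G: 131 + 0.6×(0−131) = 131 − 78.6 = 52.4 → 52
  B: 44 − 26.4 = 17.6 → 18
  → #013412
44% shade:
  R: 3 − 1.32 = 1.68 → 2
  G: 131 + 0.44×(0−131) = 131 − 57.64 = 73.36 → 73
  B: 44 − 19.36 = 24.64 → 25
  → #024919

#013412, #024919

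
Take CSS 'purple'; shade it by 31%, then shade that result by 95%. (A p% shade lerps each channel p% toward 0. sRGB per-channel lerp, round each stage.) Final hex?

#040004

CSS purple is rgb(128, 0, 128).
Per channel, c → c + 0.31(0 − c):
  R: 128 − 39.68 = 88.32 → 88
  G: 0 + 0 = 0 → 0
  B: 128 − 39.68 = 88.32 → 88
After the shade: rgb(88, 0, 88) = #580058.
Lerp each channel 95% toward 0:
  R: 88 + 0.95×(0−88) = 88 − 83.6 = 4.4 → 4
  G: 0 + 0.95×(0−0) = 0 + 0 = 0 → 0
  B: 88 + 0.95×(0−88) = 88 − 83.6 = 4.4 → 4
rgb(4, 0, 4) = #040004.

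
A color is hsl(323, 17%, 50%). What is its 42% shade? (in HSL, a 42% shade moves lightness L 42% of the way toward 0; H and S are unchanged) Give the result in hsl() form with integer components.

L moves 42% from 50 toward 0: 50 − 21 = 29 → 29.
H and S are unchanged.

hsl(323, 17%, 29%)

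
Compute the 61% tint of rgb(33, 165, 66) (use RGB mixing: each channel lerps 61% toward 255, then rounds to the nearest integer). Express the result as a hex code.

#A8DCB5

Per channel, c → c + 0.61(255 − c):
  R: 33 + 135.42 = 168.42 → 168
  G: 165 + 54.9 = 219.9 → 220
  B: 66 + 0.61×(255−66) = 66 + 115.29 = 181.29 → 181
rgb(168, 220, 181) = #A8DCB5.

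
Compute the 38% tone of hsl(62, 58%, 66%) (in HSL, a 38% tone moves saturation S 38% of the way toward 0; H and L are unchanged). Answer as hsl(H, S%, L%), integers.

S moves 38% from 58 toward 0: 58 − 22.04 = 35.96 → 36.
H and L are unchanged.

hsl(62, 36%, 66%)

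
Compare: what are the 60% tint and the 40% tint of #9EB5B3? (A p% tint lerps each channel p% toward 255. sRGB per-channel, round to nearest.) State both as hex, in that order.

#9EB5B3 is rgb(158, 181, 179).
60% tint:
  R: 158 + 58.2 = 216.2 → 216
  G: 181 + 0.6×(255−181) = 181 + 44.4 = 225.4 → 225
  B: 179 + 0.6×(255−179) = 179 + 45.6 = 224.6 → 225
  → #D8E1E1
40% tint:
  R: 158 + 38.8 = 196.8 → 197
  G: 181 + 0.4×(255−181) = 181 + 29.6 = 210.6 → 211
  B: 179 + 0.4×(255−179) = 179 + 30.4 = 209.4 → 209
  → #C5D3D1

#D8E1E1, #C5D3D1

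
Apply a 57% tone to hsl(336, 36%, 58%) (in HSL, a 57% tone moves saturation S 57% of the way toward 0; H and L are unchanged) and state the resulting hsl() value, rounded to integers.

hsl(336, 15%, 58%)

S moves 57% from 36 toward 0: 36 − 20.52 = 15.48 → 15.
H and L are unchanged.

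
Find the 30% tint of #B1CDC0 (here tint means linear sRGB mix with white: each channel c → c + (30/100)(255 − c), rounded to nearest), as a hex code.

#B1CDC0 is rgb(177, 205, 192).
A 30% tint moves each channel 30% toward 255:
  R: 177 + 23.4 = 200.4 → 200
  G: 205 + 0.3×(255−205) = 205 + 15 = 220 → 220
  B: 192 + 0.3×(255−192) = 192 + 18.9 = 210.9 → 211
rgb(200, 220, 211) = #C8DCD3.

#C8DCD3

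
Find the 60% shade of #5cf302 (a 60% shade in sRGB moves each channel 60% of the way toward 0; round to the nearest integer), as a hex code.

#256101

#5cf302 is rgb(92, 243, 2).
Per channel, c → c + 0.6(0 − c):
  R: 92 + 0.6×(0−92) = 92 − 55.2 = 36.8 → 37
  G: 243 + 0.6×(0−243) = 243 − 145.8 = 97.2 → 97
  B: 2 − 1.2 = 0.8 → 1
rgb(37, 97, 1) = #256101.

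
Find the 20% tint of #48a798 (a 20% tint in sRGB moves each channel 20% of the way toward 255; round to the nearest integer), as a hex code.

#6db9ad

#48a798 is rgb(72, 167, 152).
A 20% tint moves each channel 20% toward 255:
  R: 72 + 0.2×(255−72) = 72 + 36.6 = 108.6 → 109
  G: 167 + 0.2×(255−167) = 167 + 17.6 = 184.6 → 185
  B: 152 + 0.2×(255−152) = 152 + 20.6 = 172.6 → 173
rgb(109, 185, 173) = #6db9ad.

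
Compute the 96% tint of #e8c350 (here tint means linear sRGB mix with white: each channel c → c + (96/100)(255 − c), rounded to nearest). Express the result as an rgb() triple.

#e8c350 is rgb(232, 195, 80).
A 96% tint moves each channel 96% toward 255:
  R: 232 + 0.96×(255−232) = 232 + 22.08 = 254.08 → 254
  G: 195 + 0.96×(255−195) = 195 + 57.6 = 252.6 → 253
  B: 80 + 0.96×(255−80) = 80 + 168 = 248 → 248

rgb(254, 253, 248)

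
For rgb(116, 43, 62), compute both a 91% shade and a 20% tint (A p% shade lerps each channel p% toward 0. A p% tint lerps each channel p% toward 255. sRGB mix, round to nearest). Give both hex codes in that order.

#0A0406, #905565

91% shade:
  R: 116 − 105.56 = 10.44 → 10
  G: 43 + 0.91×(0−43) = 43 − 39.13 = 3.87 → 4
  B: 62 + 0.91×(0−62) = 62 − 56.42 = 5.58 → 6
  → #0A0406
20% tint:
  R: 116 + 27.8 = 143.8 → 144
  G: 43 + 0.2×(255−43) = 43 + 42.4 = 85.4 → 85
  B: 62 + 0.2×(255−62) = 62 + 38.6 = 100.6 → 101
  → #905565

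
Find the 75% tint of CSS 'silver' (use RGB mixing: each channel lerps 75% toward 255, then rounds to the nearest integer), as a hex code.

CSS silver is rgb(192, 192, 192).
Per channel, c → c + 0.75(255 − c):
  R: 192 + 0.75×(255−192) = 192 + 47.25 = 239.25 → 239
  G: 192 + 0.75×(255−192) = 192 + 47.25 = 239.25 → 239
  B: 192 + 0.75×(255−192) = 192 + 47.25 = 239.25 → 239
rgb(239, 239, 239) = #efefef.

#efefef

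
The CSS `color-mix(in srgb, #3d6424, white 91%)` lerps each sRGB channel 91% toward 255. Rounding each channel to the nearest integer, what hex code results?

#3d6424 is rgb(61, 100, 36).
Lerp each channel 91% toward 255:
  R: 61 + 0.91×(255−61) = 61 + 176.54 = 237.54 → 238
  G: 100 + 141.05 = 241.05 → 241
  B: 36 + 0.91×(255−36) = 36 + 199.29 = 235.29 → 235
rgb(238, 241, 235) = #eef1eb.

#eef1eb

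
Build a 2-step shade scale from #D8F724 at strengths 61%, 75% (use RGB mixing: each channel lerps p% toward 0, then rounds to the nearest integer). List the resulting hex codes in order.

#D8F724 is rgb(216, 247, 36).
61%: (216 − 131.76 = 84.24→84, 247 − 150.67 = 96.33→96, 36 − 21.96 = 14.04→14) → #54600E
75%: (216 − 162 = 54→54, 247 − 185.25 = 61.75→62, 36 − 27 = 9→9) → #363E09

#54600E, #363E09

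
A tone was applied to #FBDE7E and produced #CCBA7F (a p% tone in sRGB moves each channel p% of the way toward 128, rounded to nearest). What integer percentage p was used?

38%

#FBDE7E is rgb(251, 222, 126); #CCBA7F is rgb(204, 186, 127).
On the R channel (widest range): 204 ≈ 251 + (p/100)(128 − 251), so p ≈ 100×(204 − 251)/(128 − 251) = -4700/-123 = 38.21.
p = 38 reproduces all three channels after rounding.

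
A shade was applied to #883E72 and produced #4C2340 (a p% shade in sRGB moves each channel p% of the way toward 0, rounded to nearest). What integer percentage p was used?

#883E72 is rgb(136, 62, 114); #4C2340 is rgb(76, 35, 64).
On the R channel (widest range): 76 ≈ 136 + (p/100)(0 − 136), so p ≈ 100×(76 − 136)/(0 − 136) = -6000/-136 = 44.12.
p = 44 reproduces all three channels after rounding.

44%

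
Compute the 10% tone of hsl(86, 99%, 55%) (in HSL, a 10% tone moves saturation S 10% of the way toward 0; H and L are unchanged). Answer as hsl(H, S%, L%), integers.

hsl(86, 89%, 55%)

S moves 10% from 99 toward 0: 99 − 9.9 = 89.1 → 89.
H and L are unchanged.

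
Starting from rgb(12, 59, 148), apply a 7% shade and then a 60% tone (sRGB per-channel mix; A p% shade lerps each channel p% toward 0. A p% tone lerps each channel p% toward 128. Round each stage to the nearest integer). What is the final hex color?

#516384

A 7% shade moves each channel 7% toward 0:
  R: 12 + 0.07×(0−12) = 12 − 0.84 = 11.16 → 11
  G: 59 + 0.07×(0−59) = 59 − 4.13 = 54.87 → 55
  B: 148 − 10.36 = 137.64 → 138
After the shade: rgb(11, 55, 138) = #0B378A.
Per channel, c → c + 0.6(128 − c):
  R: 11 + 0.6×(128−11) = 11 + 70.2 = 81.2 → 81
  G: 55 + 0.6×(128−55) = 55 + 43.8 = 98.8 → 99
  B: 138 + 0.6×(128−138) = 138 − 6 = 132 → 132
rgb(81, 99, 132) = #516384.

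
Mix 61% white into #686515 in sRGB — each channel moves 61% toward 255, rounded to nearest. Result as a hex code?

#686515 is rgb(104, 101, 21).
Lerp each channel 61% toward 255:
  R: 104 + 0.61×(255−104) = 104 + 92.11 = 196.11 → 196
  G: 101 + 0.61×(255−101) = 101 + 93.94 = 194.94 → 195
  B: 21 + 142.74 = 163.74 → 164
rgb(196, 195, 164) = #c4c3a4.

#c4c3a4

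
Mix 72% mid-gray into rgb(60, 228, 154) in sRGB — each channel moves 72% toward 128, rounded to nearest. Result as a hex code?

A 72% tone moves each channel 72% toward 128:
  R: 60 + 0.72×(128−60) = 60 + 48.96 = 108.96 → 109
  G: 228 + 0.72×(128−228) = 228 − 72 = 156 → 156
  B: 154 + 0.72×(128−154) = 154 − 18.72 = 135.28 → 135
rgb(109, 156, 135) = #6D9C87.

#6D9C87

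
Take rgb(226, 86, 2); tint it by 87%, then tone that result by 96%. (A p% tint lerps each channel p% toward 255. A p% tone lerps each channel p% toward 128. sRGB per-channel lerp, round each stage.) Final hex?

#858484

Per channel, c → c + 0.87(255 − c):
  R: 226 + 25.23 = 251.23 → 251
  G: 86 + 0.87×(255−86) = 86 + 147.03 = 233.03 → 233
  B: 2 + 0.87×(255−2) = 2 + 220.11 = 222.11 → 222
After the tint: rgb(251, 233, 222) = #FBE9DE.
Per channel, c → c + 0.96(128 − c):
  R: 251 − 118.08 = 132.92 → 133
  G: 233 − 100.8 = 132.2 → 132
  B: 222 − 90.24 = 131.76 → 132
rgb(133, 132, 132) = #858484.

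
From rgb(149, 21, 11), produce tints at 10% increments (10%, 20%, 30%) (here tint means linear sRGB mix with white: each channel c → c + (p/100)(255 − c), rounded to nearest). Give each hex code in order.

#A02C23, #AA443C, #B55B54

10%: (149 + 10.6 = 159.6→160, 21 + 23.4 = 44.4→44, 11 + 24.4 = 35.4→35) → #A02C23
20%: (149 + 21.2 = 170.2→170, 21 + 46.8 = 67.8→68, 11 + 48.8 = 59.8→60) → #AA443C
30%: (149 + 31.8 = 180.8→181, 21 + 70.2 = 91.2→91, 11 + 73.2 = 84.2→84) → #B55B54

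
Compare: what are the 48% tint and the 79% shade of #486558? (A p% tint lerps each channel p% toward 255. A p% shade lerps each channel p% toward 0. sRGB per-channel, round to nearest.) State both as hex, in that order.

#a0afa8, #0f1512

#486558 is rgb(72, 101, 88).
48% tint:
  R: 72 + 0.48×(255−72) = 72 + 87.84 = 159.84 → 160
  G: 101 + 0.48×(255−101) = 101 + 73.92 = 174.92 → 175
  B: 88 + 80.16 = 168.16 → 168
  → #a0afa8
79% shade:
  R: 72 − 56.88 = 15.12 → 15
  G: 101 + 0.79×(0−101) = 101 − 79.79 = 21.21 → 21
  B: 88 + 0.79×(0−88) = 88 − 69.52 = 18.48 → 18
  → #0f1512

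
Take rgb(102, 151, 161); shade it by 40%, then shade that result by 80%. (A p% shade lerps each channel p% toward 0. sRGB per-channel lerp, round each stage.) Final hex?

A 40% shade moves each channel 40% toward 0:
  R: 102 + 0.4×(0−102) = 102 − 40.8 = 61.2 → 61
  G: 151 + 0.4×(0−151) = 151 − 60.4 = 90.6 → 91
  B: 161 + 0.4×(0−161) = 161 − 64.4 = 96.6 → 97
After the shade: rgb(61, 91, 97) = #3d5b61.
Lerp each channel 80% toward 0:
  R: 61 + 0.8×(0−61) = 61 − 48.8 = 12.2 → 12
  G: 91 − 72.8 = 18.2 → 18
  B: 97 + 0.8×(0−97) = 97 − 77.6 = 19.4 → 19
rgb(12, 18, 19) = #0c1213.

#0c1213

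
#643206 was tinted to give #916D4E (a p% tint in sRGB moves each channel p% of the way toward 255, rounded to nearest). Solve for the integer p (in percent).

29%

#643206 is rgb(100, 50, 6); #916D4E is rgb(145, 109, 78).
On the B channel (widest range): 78 ≈ 6 + (p/100)(255 − 6), so p ≈ 100×(78 − 6)/(255 − 6) = 7200/249 = 28.92.
p = 29 reproduces all three channels after rounding.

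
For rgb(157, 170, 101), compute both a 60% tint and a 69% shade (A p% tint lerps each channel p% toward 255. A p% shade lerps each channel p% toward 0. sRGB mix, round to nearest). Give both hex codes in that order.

#D8DDC1, #31351F

60% tint:
  R: 157 + 0.6×(255−157) = 157 + 58.8 = 215.8 → 216
  G: 170 + 0.6×(255−170) = 170 + 51 = 221 → 221
  B: 101 + 0.6×(255−101) = 101 + 92.4 = 193.4 → 193
  → #D8DDC1
69% shade:
  R: 157 + 0.69×(0−157) = 157 − 108.33 = 48.67 → 49
  G: 170 + 0.69×(0−170) = 170 − 117.3 = 52.7 → 53
  B: 101 + 0.69×(0−101) = 101 − 69.69 = 31.31 → 31
  → #31351F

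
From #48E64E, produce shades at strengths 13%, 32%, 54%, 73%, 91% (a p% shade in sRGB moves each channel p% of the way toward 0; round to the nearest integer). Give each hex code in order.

#48E64E is rgb(72, 230, 78).
13%: (72 − 9.36 = 62.64→63, 230 − 29.9 = 200.1→200, 78 − 10.14 = 67.86→68) → #3FC844
32%: (72 − 23.04 = 48.96→49, 230 − 73.6 = 156.4→156, 78 − 24.96 = 53.04→53) → #319C35
54%: (72 − 38.88 = 33.12→33, 230 − 124.2 = 105.8→106, 78 − 42.12 = 35.88→36) → #216A24
73%: (72 − 52.56 = 19.44→19, 230 − 167.9 = 62.1→62, 78 − 56.94 = 21.06→21) → #133E15
91%: (72 − 65.52 = 6.48→6, 230 − 209.3 = 20.7→21, 78 − 70.98 = 7.02→7) → #061507

#3FC844, #319C35, #216A24, #133E15, #061507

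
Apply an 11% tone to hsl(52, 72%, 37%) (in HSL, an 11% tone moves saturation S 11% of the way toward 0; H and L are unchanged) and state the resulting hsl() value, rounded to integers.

hsl(52, 64%, 37%)

S moves 11% from 72 toward 0: 72 − 7.92 = 64.08 → 64.
H and L are unchanged.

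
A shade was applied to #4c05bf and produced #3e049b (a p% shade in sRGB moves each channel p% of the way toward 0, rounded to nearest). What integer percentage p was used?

19%

#4c05bf is rgb(76, 5, 191); #3e049b is rgb(62, 4, 155).
On the B channel (widest range): 155 ≈ 191 + (p/100)(0 − 191), so p ≈ 100×(155 − 191)/(0 − 191) = -3600/-191 = 18.85.
p = 19 reproduces all three channels after rounding.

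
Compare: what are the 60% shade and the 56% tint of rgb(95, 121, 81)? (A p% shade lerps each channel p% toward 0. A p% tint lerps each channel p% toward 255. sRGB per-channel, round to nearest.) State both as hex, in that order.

#263020, #b9c4b2

60% shade:
  R: 95 + 0.6×(0−95) = 95 − 57 = 38 → 38
  G: 121 + 0.6×(0−121) = 121 − 72.6 = 48.4 → 48
  B: 81 + 0.6×(0−81) = 81 − 48.6 = 32.4 → 32
  → #263020
56% tint:
  R: 95 + 89.6 = 184.6 → 185
  G: 121 + 75.04 = 196.04 → 196
  B: 81 + 97.44 = 178.44 → 178
  → #b9c4b2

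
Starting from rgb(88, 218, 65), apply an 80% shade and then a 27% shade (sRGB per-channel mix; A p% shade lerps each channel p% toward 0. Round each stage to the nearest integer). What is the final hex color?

#0d2009

Per channel, c → c + 0.8(0 − c):
  R: 88 + 0.8×(0−88) = 88 − 70.4 = 17.6 → 18
  G: 218 − 174.4 = 43.6 → 44
  B: 65 + 0.8×(0−65) = 65 − 52 = 13 → 13
After the shade: rgb(18, 44, 13) = #122c0d.
A 27% shade moves each channel 27% toward 0:
  R: 18 − 4.86 = 13.14 → 13
  G: 44 − 11.88 = 32.12 → 32
  B: 13 + 0.27×(0−13) = 13 − 3.51 = 9.49 → 9
rgb(13, 32, 9) = #0d2009.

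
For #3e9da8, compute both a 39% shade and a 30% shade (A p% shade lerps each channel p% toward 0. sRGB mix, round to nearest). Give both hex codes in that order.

#266066, #2b6e76

#3e9da8 is rgb(62, 157, 168).
39% shade:
  R: 62 − 24.18 = 37.82 → 38
  G: 157 + 0.39×(0−157) = 157 − 61.23 = 95.77 → 96
  B: 168 − 65.52 = 102.48 → 102
  → #266066
30% shade:
  R: 62 + 0.3×(0−62) = 62 − 18.6 = 43.4 → 43
  G: 157 + 0.3×(0−157) = 157 − 47.1 = 109.9 → 110
  B: 168 − 50.4 = 117.6 → 118
  → #2b6e76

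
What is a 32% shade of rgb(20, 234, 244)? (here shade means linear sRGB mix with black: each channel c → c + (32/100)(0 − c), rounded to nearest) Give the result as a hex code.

A 32% shade moves each channel 32% toward 0:
  R: 20 − 6.4 = 13.6 → 14
  G: 234 − 74.88 = 159.12 → 159
  B: 244 + 0.32×(0−244) = 244 − 78.08 = 165.92 → 166
rgb(14, 159, 166) = #0E9FA6.

#0E9FA6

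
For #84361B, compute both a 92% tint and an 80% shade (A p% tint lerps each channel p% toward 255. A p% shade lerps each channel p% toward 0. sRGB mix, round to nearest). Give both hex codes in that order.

#84361B is rgb(132, 54, 27).
92% tint:
  R: 132 + 0.92×(255−132) = 132 + 113.16 = 245.16 → 245
  G: 54 + 0.92×(255−54) = 54 + 184.92 = 238.92 → 239
  B: 27 + 0.92×(255−27) = 27 + 209.76 = 236.76 → 237
  → #F5EFED
80% shade:
  R: 132 − 105.6 = 26.4 → 26
  G: 54 + 0.8×(0−54) = 54 − 43.2 = 10.8 → 11
  B: 27 + 0.8×(0−27) = 27 − 21.6 = 5.4 → 5
  → #1A0B05

#F5EFED, #1A0B05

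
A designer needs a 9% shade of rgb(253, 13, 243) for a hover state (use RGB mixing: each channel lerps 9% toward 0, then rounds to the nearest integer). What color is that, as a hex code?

Per channel, c → c + 0.09(0 − c):
  R: 253 + 0.09×(0−253) = 253 − 22.77 = 230.23 → 230
  G: 13 + 0.09×(0−13) = 13 − 1.17 = 11.83 → 12
  B: 243 + 0.09×(0−243) = 243 − 21.87 = 221.13 → 221
rgb(230, 12, 221) = #E60CDD.

#E60CDD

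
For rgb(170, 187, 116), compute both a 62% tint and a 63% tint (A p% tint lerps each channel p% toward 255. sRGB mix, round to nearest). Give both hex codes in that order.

62% tint:
  R: 170 + 52.7 = 222.7 → 223
  G: 187 + 42.16 = 229.16 → 229
  B: 116 + 0.62×(255−116) = 116 + 86.18 = 202.18 → 202
  → #DFE5CA
63% tint:
  R: 170 + 0.63×(255−170) = 170 + 53.55 = 223.55 → 224
  G: 187 + 42.84 = 229.84 → 230
  B: 116 + 0.63×(255−116) = 116 + 87.57 = 203.57 → 204
  → #E0E6CC

#DFE5CA, #E0E6CC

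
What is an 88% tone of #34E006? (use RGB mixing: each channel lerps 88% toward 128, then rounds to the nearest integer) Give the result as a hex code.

#34E006 is rgb(52, 224, 6).
An 88% tone moves each channel 88% toward 128:
  R: 52 + 0.88×(128−52) = 52 + 66.88 = 118.88 → 119
  G: 224 + 0.88×(128−224) = 224 − 84.48 = 139.52 → 140
  B: 6 + 0.88×(128−6) = 6 + 107.36 = 113.36 → 113
rgb(119, 140, 113) = #778C71.

#778C71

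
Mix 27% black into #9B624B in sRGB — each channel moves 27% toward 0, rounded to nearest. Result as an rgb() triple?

rgb(113, 72, 55)

#9B624B is rgb(155, 98, 75).
A 27% shade moves each channel 27% toward 0:
  R: 155 + 0.27×(0−155) = 155 − 41.85 = 113.15 → 113
  G: 98 + 0.27×(0−98) = 98 − 26.46 = 71.54 → 72
  B: 75 + 0.27×(0−75) = 75 − 20.25 = 54.75 → 55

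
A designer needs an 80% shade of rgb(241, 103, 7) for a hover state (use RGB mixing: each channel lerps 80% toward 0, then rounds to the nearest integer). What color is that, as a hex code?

Lerp each channel 80% toward 0:
  R: 241 − 192.8 = 48.2 → 48
  G: 103 − 82.4 = 20.6 → 21
  B: 7 − 5.6 = 1.4 → 1
rgb(48, 21, 1) = #301501.

#301501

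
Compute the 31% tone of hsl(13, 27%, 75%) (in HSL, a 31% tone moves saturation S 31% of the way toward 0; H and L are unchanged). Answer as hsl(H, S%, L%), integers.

S moves 31% from 27 toward 0: 27 − 8.37 = 18.63 → 19.
H and L are unchanged.

hsl(13, 19%, 75%)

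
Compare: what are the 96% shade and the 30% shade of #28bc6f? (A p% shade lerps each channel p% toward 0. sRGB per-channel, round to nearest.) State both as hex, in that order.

#28bc6f is rgb(40, 188, 111).
96% shade:
  R: 40 + 0.96×(0−40) = 40 − 38.4 = 1.6 → 2
  G: 188 + 0.96×(0−188) = 188 − 180.48 = 7.52 → 8
  B: 111 + 0.96×(0−111) = 111 − 106.56 = 4.44 → 4
  → #020804
30% shade:
  R: 40 − 12 = 28 → 28
  G: 188 − 56.4 = 131.6 → 132
  B: 111 + 0.3×(0−111) = 111 − 33.3 = 77.7 → 78
  → #1c844e

#020804, #1c844e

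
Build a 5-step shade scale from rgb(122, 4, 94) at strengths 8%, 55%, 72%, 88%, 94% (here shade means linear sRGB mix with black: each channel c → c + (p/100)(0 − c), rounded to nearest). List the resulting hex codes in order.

#700456, #37022A, #22011A, #0F000B, #070006

8%: (122 − 9.76 = 112.24→112, 4→4, 94 − 7.52 = 86.48→86) → #700456
55%: (122 − 67.1 = 54.9→55, 4 − 2.2 = 1.8→2, 94 − 51.7 = 42.3→42) → #37022A
72%: (122 − 87.84 = 34.16→34, 4 − 2.88 = 1.12→1, 94 − 67.68 = 26.32→26) → #22011A
88%: (122 − 107.36 = 14.64→15, 4 − 3.52 = 0.48→0, 94 − 82.72 = 11.28→11) → #0F000B
94%: (122 − 114.68 = 7.32→7, 4 − 3.76 = 0.24→0, 94 − 88.36 = 5.64→6) → #070006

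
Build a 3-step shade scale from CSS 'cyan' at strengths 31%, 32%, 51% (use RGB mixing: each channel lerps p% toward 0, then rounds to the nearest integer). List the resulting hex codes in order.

#00b0b0, #00adad, #007d7d

CSS cyan is rgb(0, 255, 255).
31%: (0→0, 255 − 79.05 = 175.95→176, 255 − 79.05 = 175.95→176) → #00b0b0
32%: (0→0, 255 − 81.6 = 173.4→173, 255 − 81.6 = 173.4→173) → #00adad
51%: (0→0, 255 − 130.05 = 124.95→125, 255 − 130.05 = 124.95→125) → #007d7d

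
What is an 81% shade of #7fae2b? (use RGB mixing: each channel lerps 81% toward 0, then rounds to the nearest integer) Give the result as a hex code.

#182108

#7fae2b is rgb(127, 174, 43).
An 81% shade moves each channel 81% toward 0:
  R: 127 + 0.81×(0−127) = 127 − 102.87 = 24.13 → 24
  G: 174 − 140.94 = 33.06 → 33
  B: 43 + 0.81×(0−43) = 43 − 34.83 = 8.17 → 8
rgb(24, 33, 8) = #182108.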